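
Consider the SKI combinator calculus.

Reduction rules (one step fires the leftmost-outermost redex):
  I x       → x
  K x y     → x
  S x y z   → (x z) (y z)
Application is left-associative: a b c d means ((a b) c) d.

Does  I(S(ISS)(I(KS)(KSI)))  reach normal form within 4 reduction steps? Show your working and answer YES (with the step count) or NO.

  start: I(S(ISS)(I(KS)(KSI)))
  [1] S(ISS)(I(KS)(KSI))
  [2] S(SS)(I(KS)(KSI))
  [3] S(SS)(KS(KSI))
  [4] S(SS)S

Answer: YES — reaches normal form S(SS)S in 4 ≤ 4 steps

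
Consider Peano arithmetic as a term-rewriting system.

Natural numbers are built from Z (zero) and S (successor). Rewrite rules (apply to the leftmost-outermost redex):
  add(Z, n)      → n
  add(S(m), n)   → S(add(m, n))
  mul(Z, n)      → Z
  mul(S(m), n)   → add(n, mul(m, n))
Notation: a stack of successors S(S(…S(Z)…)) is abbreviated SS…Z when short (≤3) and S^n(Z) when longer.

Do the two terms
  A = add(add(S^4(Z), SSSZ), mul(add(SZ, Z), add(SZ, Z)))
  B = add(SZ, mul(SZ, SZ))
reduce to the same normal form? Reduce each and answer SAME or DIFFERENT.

Answer: DIFFERENT — A ⇓ S^8(Z), B ⇓ SSZ

Reduction:
Term A:
  start: add(add(S^4(Z), SSSZ), mul(add(SZ, Z), add(SZ, Z)))
  →1  add(S(add(SSSZ, SSSZ)), mul(add(SZ, Z), add(SZ, Z)))
  →2  S(add(add(SSSZ, SSSZ), mul(add(SZ, Z), add(SZ, Z))))
  →3  S(add(S(add(SSZ, SSSZ)), mul(add(SZ, Z), add(SZ, Z))))
  →4  S(S(add(add(SSZ, SSSZ), mul(add(SZ, Z), add(SZ, Z)))))
  →5  S(S(add(S(add(SZ, SSSZ)), mul(add(SZ, Z), add(SZ, Z)))))
  →6  S(S(S(add(add(SZ, SSSZ), mul(add(SZ, Z), add(SZ, Z))))))
  →7  S(S(S(add(S(add(Z, SSSZ)), mul(add(SZ, Z), add(SZ, Z))))))
  →8  S(S(S(S(add(add(Z, SSSZ), mul(add(SZ, Z), add(SZ, Z)))))))
  →9  S(S(S(S(add(SSSZ, mul(add(SZ, Z), add(SZ, Z)))))))
  →10  S(S(S(S(S(add(SSZ, mul(add(SZ, Z), add(SZ, Z))))))))
  →11  S(S(S(S(S(S(add(SZ, mul(add(SZ, Z), add(SZ, Z)))))))))
  →12  S(S(S(S(S(S(S(add(Z, mul(add(SZ, Z), add(SZ, Z))))))))))
  →13  S(S(S(S(S(S(S(mul(add(SZ, Z), add(SZ, Z)))))))))
  →14  S(S(S(S(S(S(S(mul(S(add(Z, Z)), add(SZ, Z)))))))))
  →15  S(S(S(S(S(S(S(add(add(SZ, Z), mul(add(Z, Z), add(SZ, Z))))))))))
  →16  S(S(S(S(S(S(S(add(S(add(Z, Z)), mul(add(Z, Z), add(SZ, Z))))))))))
  →17  S(S(S(S(S(S(S(S(add(add(Z, Z), mul(add(Z, Z), add(SZ, Z)))))))))))
  →18  S(S(S(S(S(S(S(S(add(Z, mul(add(Z, Z), add(SZ, Z)))))))))))
  →19  S(S(S(S(S(S(S(S(mul(add(Z, Z), add(SZ, Z))))))))))
  →20  S(S(S(S(S(S(S(S(mul(Z, add(SZ, Z))))))))))
  →21  S^8(Z)

Term B:
  start: add(SZ, mul(SZ, SZ))
  →1  S(add(Z, mul(SZ, SZ)))
  →2  S(mul(SZ, SZ))
  →3  S(add(SZ, mul(Z, SZ)))
  →4  S(S(add(Z, mul(Z, SZ))))
  →5  S(S(mul(Z, SZ)))
  →6  SSZ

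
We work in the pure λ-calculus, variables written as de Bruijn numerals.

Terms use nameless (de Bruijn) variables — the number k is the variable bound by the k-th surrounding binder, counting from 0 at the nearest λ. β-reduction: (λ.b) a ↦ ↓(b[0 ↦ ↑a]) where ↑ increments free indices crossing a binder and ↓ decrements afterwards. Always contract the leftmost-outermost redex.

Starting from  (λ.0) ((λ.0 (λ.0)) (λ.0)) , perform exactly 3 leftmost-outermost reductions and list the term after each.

  start: (λ.0) ((λ.0 (λ.0)) (λ.0))
  [1] (λ.0 (λ.0)) (λ.0)
  [2] (λ.0) (λ.0)
  [3] λ.0

Answer: after 3 steps: λ.0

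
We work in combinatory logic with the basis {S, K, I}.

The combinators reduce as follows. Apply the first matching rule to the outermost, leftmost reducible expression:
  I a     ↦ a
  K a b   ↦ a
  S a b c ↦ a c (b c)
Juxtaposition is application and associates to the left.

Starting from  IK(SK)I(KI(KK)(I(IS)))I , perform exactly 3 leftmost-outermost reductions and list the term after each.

  start: IK(SK)I(KI(KK)(I(IS)))I
  [1] K(SK)I(KI(KK)(I(IS)))I
  [2] SK(KI(KK)(I(IS)))I
  [3] KI(KI(KK)(I(IS))I)

Answer: after 3 steps: KI(KI(KK)(I(IS))I)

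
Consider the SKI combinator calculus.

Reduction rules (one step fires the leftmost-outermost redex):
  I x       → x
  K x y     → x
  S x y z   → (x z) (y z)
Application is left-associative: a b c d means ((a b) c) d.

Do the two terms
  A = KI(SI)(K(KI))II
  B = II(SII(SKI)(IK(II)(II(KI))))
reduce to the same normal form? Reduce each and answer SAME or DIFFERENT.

Answer: SAME — A ⇓ I, B ⇓ I

Reduction:
Term A:
  start: KI(SI)(K(KI))II
  step 1: I(K(KI))II
  step 2: K(KI)II
  step 3: KII
  step 4: I

Term B:
  start: II(SII(SKI)(IK(II)(II(KI))))
  step 1: I(SII(SKI)(IK(II)(II(KI))))
  step 2: SII(SKI)(IK(II)(II(KI)))
  step 3: I(SKI)(I(SKI))(IK(II)(II(KI)))
  step 4: SKI(I(SKI))(IK(II)(II(KI)))
  step 5: K(I(SKI))(I(I(SKI)))(IK(II)(II(KI)))
  step 6: I(SKI)(IK(II)(II(KI)))
  step 7: SKI(IK(II)(II(KI)))
  step 8: K(IK(II)(II(KI)))(I(IK(II)(II(KI))))
  step 9: IK(II)(II(KI))
  step 10: K(II)(II(KI))
  step 11: II
  step 12: I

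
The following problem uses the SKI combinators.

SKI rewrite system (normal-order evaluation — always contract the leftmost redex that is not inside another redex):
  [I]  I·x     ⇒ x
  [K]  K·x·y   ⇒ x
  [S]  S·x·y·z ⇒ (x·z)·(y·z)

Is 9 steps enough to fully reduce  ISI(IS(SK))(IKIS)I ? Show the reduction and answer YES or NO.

Answer: NO — after 9 steps the term is K(IKISI)(I(IKISI)), not yet normal

Reduction:
  start: ISI(IS(SK))(IKIS)I
  step 1: SI(IS(SK))(IKIS)I
  step 2: I(IKIS)(IS(SK)(IKIS))I
  step 3: IKIS(IS(SK)(IKIS))I
  step 4: KIS(IS(SK)(IKIS))I
  step 5: I(IS(SK)(IKIS))I
  step 6: IS(SK)(IKIS)I
  step 7: S(SK)(IKIS)I
  step 8: SKI(IKISI)
  step 9: K(IKISI)(I(IKISI))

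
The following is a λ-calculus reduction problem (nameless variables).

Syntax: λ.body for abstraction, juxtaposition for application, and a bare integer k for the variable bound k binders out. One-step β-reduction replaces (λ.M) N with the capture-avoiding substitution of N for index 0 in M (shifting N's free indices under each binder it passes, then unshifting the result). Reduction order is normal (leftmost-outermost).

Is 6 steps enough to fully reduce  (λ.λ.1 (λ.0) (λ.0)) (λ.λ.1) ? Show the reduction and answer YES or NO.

  start: (λ.λ.1 (λ.0) (λ.0)) (λ.λ.1)
  [1] λ.(λ.λ.1) (λ.0) (λ.0)
  [2] λ.(λ.λ.0) (λ.0)
  [3] λ.λ.0

Answer: YES — reaches normal form λ.λ.0 in 3 ≤ 6 steps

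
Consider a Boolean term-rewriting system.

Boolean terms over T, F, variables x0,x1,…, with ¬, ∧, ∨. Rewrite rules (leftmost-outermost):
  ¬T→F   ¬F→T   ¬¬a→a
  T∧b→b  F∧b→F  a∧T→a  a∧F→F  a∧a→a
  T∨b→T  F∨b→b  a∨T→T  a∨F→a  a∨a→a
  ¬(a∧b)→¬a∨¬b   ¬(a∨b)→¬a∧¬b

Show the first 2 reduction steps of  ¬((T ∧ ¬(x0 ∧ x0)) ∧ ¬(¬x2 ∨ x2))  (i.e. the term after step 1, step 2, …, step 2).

Answer: after 2 steps: (¬T ∨ ¬¬(x0 ∧ x0)) ∨ ¬¬(¬x2 ∨ x2)

Derivation:
  start: ¬((T ∧ ¬(x0 ∧ x0)) ∧ ¬(¬x2 ∨ x2))
  →1  ¬(T ∧ ¬(x0 ∧ x0)) ∨ ¬¬(¬x2 ∨ x2)
  →2  (¬T ∨ ¬¬(x0 ∧ x0)) ∨ ¬¬(¬x2 ∨ x2)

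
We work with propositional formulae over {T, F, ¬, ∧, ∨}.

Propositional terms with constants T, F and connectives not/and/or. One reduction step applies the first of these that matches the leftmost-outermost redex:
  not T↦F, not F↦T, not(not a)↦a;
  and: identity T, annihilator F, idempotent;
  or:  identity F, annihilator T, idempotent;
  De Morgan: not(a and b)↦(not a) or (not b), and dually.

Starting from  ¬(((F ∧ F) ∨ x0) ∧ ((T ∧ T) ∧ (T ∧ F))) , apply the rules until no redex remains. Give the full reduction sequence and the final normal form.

  start: ¬(((F ∧ F) ∨ x0) ∧ ((T ∧ T) ∧ (T ∧ F)))
  step 1: ¬((F ∧ F) ∨ x0) ∨ ¬((T ∧ T) ∧ (T ∧ F))
  step 2: (¬(F ∧ F) ∧ ¬x0) ∨ ¬((T ∧ T) ∧ (T ∧ F))
  step 3: ((¬F ∨ ¬F) ∧ ¬x0) ∨ ¬((T ∧ T) ∧ (T ∧ F))
  step 4: (¬F ∧ ¬x0) ∨ ¬((T ∧ T) ∧ (T ∧ F))
  step 5: (T ∧ ¬x0) ∨ ¬((T ∧ T) ∧ (T ∧ F))
  step 6: ¬x0 ∨ ¬((T ∧ T) ∧ (T ∧ F))
  step 7: ¬x0 ∨ (¬(T ∧ T) ∨ ¬(T ∧ F))
  step 8: ¬x0 ∨ ((¬T ∨ ¬T) ∨ ¬(T ∧ F))
  step 9: ¬x0 ∨ (¬T ∨ ¬(T ∧ F))
  step 10: ¬x0 ∨ (F ∨ ¬(T ∧ F))
  step 11: ¬x0 ∨ ¬(T ∧ F)
  step 12: ¬x0 ∨ (¬T ∨ ¬F)
  step 13: ¬x0 ∨ (F ∨ ¬F)
  step 14: ¬x0 ∨ ¬F
  step 15: ¬x0 ∨ T
  step 16: T

Answer: normal form = T  (in 16 steps)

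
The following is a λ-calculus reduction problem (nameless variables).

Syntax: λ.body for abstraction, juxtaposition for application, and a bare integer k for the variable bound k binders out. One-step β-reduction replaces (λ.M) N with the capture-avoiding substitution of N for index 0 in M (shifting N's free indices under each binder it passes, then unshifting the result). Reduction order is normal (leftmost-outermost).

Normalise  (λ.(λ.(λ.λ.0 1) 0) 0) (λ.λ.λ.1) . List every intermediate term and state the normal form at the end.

  start: (λ.(λ.(λ.λ.0 1) 0) 0) (λ.λ.λ.1)
  [1] (λ.(λ.λ.0 1) 0) (λ.λ.λ.1)
  [2] (λ.λ.0 1) (λ.λ.λ.1)
  [3] λ.0 (λ.λ.λ.1)

Answer: normal form = λ.0 (λ.λ.λ.1)  (in 3 steps)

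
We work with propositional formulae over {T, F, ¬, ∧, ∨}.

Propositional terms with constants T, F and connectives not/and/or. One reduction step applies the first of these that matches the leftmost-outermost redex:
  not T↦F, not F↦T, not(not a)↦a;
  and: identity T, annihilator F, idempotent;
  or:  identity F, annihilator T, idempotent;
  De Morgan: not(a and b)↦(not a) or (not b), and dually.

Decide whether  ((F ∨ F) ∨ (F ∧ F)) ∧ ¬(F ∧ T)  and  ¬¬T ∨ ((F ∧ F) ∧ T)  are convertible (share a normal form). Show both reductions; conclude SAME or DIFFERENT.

Term A:
  start: ((F ∨ F) ∨ (F ∧ F)) ∧ ¬(F ∧ T)
  →1  (F ∨ (F ∧ F)) ∧ ¬(F ∧ T)
  →2  (F ∧ F) ∧ ¬(F ∧ T)
  →3  F ∧ ¬(F ∧ T)
  →4  F

Term B:
  start: ¬¬T ∨ ((F ∧ F) ∧ T)
  →1  T ∨ ((F ∧ F) ∧ T)
  →2  T

Answer: DIFFERENT — A ⇓ F, B ⇓ T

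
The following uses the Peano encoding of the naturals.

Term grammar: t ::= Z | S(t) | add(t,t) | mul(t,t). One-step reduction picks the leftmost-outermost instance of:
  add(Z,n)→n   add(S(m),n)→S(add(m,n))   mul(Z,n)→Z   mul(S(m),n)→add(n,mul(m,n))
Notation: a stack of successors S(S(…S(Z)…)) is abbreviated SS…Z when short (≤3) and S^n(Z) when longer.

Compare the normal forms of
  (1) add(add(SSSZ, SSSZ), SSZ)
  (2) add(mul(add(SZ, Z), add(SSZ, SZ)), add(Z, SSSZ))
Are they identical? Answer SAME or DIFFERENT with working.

Term A:
  start: add(add(SSSZ, SSSZ), SSZ)
  step 1: add(S(add(SSZ, SSSZ)), SSZ)
  step 2: S(add(add(SSZ, SSSZ), SSZ))
  step 3: S(add(S(add(SZ, SSSZ)), SSZ))
  step 4: S(S(add(add(SZ, SSSZ), SSZ)))
  step 5: S(S(add(S(add(Z, SSSZ)), SSZ)))
  step 6: S(S(S(add(add(Z, SSSZ), SSZ))))
  step 7: S(S(S(add(SSSZ, SSZ))))
  step 8: S(S(S(S(add(SSZ, SSZ)))))
  step 9: S(S(S(S(S(add(SZ, SSZ))))))
  step 10: S(S(S(S(S(S(add(Z, SSZ)))))))
  step 11: S^8(Z)

Term B:
  start: add(mul(add(SZ, Z), add(SSZ, SZ)), add(Z, SSSZ))
  step 1: add(mul(S(add(Z, Z)), add(SSZ, SZ)), add(Z, SSSZ))
  step 2: add(add(add(SSZ, SZ), mul(add(Z, Z), add(SSZ, SZ))), add(Z, SSSZ))
  step 3: add(add(S(add(SZ, SZ)), mul(add(Z, Z), add(SSZ, SZ))), add(Z, SSSZ))
  step 4: add(S(add(add(SZ, SZ), mul(add(Z, Z), add(SSZ, SZ)))), add(Z, SSSZ))
  step 5: S(add(add(add(SZ, SZ), mul(add(Z, Z), add(SSZ, SZ))), add(Z, SSSZ)))
  step 6: S(add(add(S(add(Z, SZ)), mul(add(Z, Z), add(SSZ, SZ))), add(Z, SSSZ)))
  step 7: S(add(S(add(add(Z, SZ), mul(add(Z, Z), add(SSZ, SZ)))), add(Z, SSSZ)))
  step 8: S(S(add(add(add(Z, SZ), mul(add(Z, Z), add(SSZ, SZ))), add(Z, SSSZ))))
  step 9: S(S(add(add(SZ, mul(add(Z, Z), add(SSZ, SZ))), add(Z, SSSZ))))
  step 10: S(S(add(S(add(Z, mul(add(Z, Z), add(SSZ, SZ)))), add(Z, SSSZ))))
  step 11: S(S(S(add(add(Z, mul(add(Z, Z), add(SSZ, SZ))), add(Z, SSSZ)))))
  step 12: S(S(S(add(mul(add(Z, Z), add(SSZ, SZ)), add(Z, SSSZ)))))
  step 13: S(S(S(add(mul(Z, add(SSZ, SZ)), add(Z, SSSZ)))))
  step 14: S(S(S(add(Z, add(Z, SSSZ)))))
  step 15: S(S(S(add(Z, SSSZ))))
  step 16: S^6(Z)

Answer: DIFFERENT — A ⇓ S^8(Z), B ⇓ S^6(Z)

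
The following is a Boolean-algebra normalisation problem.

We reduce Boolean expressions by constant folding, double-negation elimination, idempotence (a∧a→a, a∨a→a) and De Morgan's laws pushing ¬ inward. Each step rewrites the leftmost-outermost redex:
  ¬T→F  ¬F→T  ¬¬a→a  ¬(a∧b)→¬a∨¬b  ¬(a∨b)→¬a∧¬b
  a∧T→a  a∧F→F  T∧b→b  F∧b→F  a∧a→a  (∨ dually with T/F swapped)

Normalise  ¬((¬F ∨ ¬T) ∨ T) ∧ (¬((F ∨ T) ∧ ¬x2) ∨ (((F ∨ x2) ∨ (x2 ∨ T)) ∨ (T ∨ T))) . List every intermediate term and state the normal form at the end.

  start: ¬((¬F ∨ ¬T) ∨ T) ∧ (¬((F ∨ T) ∧ ¬x2) ∨ (((F ∨ x2) ∨ (x2 ∨ T)) ∨ (T ∨ T)))
  [1] (¬(¬F ∨ ¬T) ∧ ¬T) ∧ (¬((F ∨ T) ∧ ¬x2) ∨ (((F ∨ x2) ∨ (x2 ∨ T)) ∨ (T ∨ T)))
  [2] ((¬¬F ∧ ¬¬T) ∧ ¬T) ∧ (¬((F ∨ T) ∧ ¬x2) ∨ (((F ∨ x2) ∨ (x2 ∨ T)) ∨ (T ∨ T)))
  [3] ((F ∧ ¬¬T) ∧ ¬T) ∧ (¬((F ∨ T) ∧ ¬x2) ∨ (((F ∨ x2) ∨ (x2 ∨ T)) ∨ (T ∨ T)))
  [4] (F ∧ ¬T) ∧ (¬((F ∨ T) ∧ ¬x2) ∨ (((F ∨ x2) ∨ (x2 ∨ T)) ∨ (T ∨ T)))
  [5] F ∧ (¬((F ∨ T) ∧ ¬x2) ∨ (((F ∨ x2) ∨ (x2 ∨ T)) ∨ (T ∨ T)))
  [6] F

Answer: normal form = F  (in 6 steps)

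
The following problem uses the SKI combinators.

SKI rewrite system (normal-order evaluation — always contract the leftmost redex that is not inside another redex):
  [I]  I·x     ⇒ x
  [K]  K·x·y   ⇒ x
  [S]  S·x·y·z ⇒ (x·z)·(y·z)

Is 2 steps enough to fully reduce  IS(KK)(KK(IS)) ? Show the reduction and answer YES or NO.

Answer: YES — reaches normal form S(KK)K in 2 ≤ 2 steps

Derivation:
  start: IS(KK)(KK(IS))
  [1] S(KK)(KK(IS))
  [2] S(KK)K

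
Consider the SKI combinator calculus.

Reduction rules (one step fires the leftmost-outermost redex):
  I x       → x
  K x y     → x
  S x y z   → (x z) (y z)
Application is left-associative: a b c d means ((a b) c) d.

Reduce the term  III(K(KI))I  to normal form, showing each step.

Answer: normal form = KI  (in 4 steps)

Derivation:
  start: III(K(KI))I
  step 1: II(K(KI))I
  step 2: I(K(KI))I
  step 3: K(KI)I
  step 4: KI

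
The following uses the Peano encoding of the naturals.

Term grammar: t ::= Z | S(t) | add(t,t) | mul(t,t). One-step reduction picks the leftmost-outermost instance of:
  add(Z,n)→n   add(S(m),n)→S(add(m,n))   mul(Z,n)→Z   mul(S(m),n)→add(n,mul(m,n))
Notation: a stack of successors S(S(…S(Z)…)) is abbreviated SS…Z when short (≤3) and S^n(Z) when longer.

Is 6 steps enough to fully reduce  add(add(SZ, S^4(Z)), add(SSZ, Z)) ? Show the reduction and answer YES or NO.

  start: add(add(SZ, S^4(Z)), add(SSZ, Z))
  →1  add(S(add(Z, S^4(Z))), add(SSZ, Z))
  →2  S(add(add(Z, S^4(Z)), add(SSZ, Z)))
  →3  S(add(S^4(Z), add(SSZ, Z)))
  →4  S(S(add(SSSZ, add(SSZ, Z))))
  →5  S(S(S(add(SSZ, add(SSZ, Z)))))
  →6  S(S(S(S(add(SZ, add(SSZ, Z))))))

Answer: NO — after 6 steps the term is S(S(S(S(add(SZ, add(SSZ, Z)))))), not yet normal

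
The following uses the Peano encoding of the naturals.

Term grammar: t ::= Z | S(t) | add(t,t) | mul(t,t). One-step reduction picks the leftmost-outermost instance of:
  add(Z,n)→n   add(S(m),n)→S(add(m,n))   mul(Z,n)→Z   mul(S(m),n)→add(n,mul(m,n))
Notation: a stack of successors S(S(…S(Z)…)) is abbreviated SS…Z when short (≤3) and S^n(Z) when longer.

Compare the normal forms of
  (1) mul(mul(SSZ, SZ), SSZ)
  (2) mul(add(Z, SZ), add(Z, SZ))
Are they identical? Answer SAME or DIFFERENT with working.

Answer: DIFFERENT — A ⇓ S^4(Z), B ⇓ SZ

Derivation:
Term A:
  start: mul(mul(SSZ, SZ), SSZ)
  →1  mul(add(SZ, mul(SZ, SZ)), SSZ)
  →2  mul(S(add(Z, mul(SZ, SZ))), SSZ)
  →3  add(SSZ, mul(add(Z, mul(SZ, SZ)), SSZ))
  →4  S(add(SZ, mul(add(Z, mul(SZ, SZ)), SSZ)))
  →5  S(S(add(Z, mul(add(Z, mul(SZ, SZ)), SSZ))))
  →6  S(S(mul(add(Z, mul(SZ, SZ)), SSZ)))
  →7  S(S(mul(mul(SZ, SZ), SSZ)))
  →8  S(S(mul(add(SZ, mul(Z, SZ)), SSZ)))
  →9  S(S(mul(S(add(Z, mul(Z, SZ))), SSZ)))
  →10  S(S(add(SSZ, mul(add(Z, mul(Z, SZ)), SSZ))))
  →11  S(S(S(add(SZ, mul(add(Z, mul(Z, SZ)), SSZ)))))
  →12  S(S(S(S(add(Z, mul(add(Z, mul(Z, SZ)), SSZ))))))
  →13  S(S(S(S(mul(add(Z, mul(Z, SZ)), SSZ)))))
  →14  S(S(S(S(mul(mul(Z, SZ), SSZ)))))
  →15  S(S(S(S(mul(Z, SSZ)))))
  →16  S^4(Z)

Term B:
  start: mul(add(Z, SZ), add(Z, SZ))
  →1  mul(SZ, add(Z, SZ))
  →2  add(add(Z, SZ), mul(Z, add(Z, SZ)))
  →3  add(SZ, mul(Z, add(Z, SZ)))
  →4  S(add(Z, mul(Z, add(Z, SZ))))
  →5  S(mul(Z, add(Z, SZ)))
  →6  SZ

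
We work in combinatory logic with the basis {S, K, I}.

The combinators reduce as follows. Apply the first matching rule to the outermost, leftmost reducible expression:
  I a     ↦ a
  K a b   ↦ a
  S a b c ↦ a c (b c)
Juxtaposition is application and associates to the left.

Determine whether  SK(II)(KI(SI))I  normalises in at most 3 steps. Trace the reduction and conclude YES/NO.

Answer: NO — after 3 steps the term is II, not yet normal

Derivation:
  start: SK(II)(KI(SI))I
  step 1: K(KI(SI))(II(KI(SI)))I
  step 2: KI(SI)I
  step 3: II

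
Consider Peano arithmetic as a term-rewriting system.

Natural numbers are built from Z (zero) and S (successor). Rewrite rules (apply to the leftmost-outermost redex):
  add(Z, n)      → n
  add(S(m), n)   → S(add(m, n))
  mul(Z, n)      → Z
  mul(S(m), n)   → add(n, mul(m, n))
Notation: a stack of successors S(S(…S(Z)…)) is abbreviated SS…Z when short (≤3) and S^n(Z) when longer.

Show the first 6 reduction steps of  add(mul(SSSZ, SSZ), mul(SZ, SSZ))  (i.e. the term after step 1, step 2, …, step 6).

Answer: after 6 steps: S(S(add(mul(SSZ, SSZ), mul(SZ, SSZ))))

Working:
  start: add(mul(SSSZ, SSZ), mul(SZ, SSZ))
  →1  add(add(SSZ, mul(SSZ, SSZ)), mul(SZ, SSZ))
  →2  add(S(add(SZ, mul(SSZ, SSZ))), mul(SZ, SSZ))
  →3  S(add(add(SZ, mul(SSZ, SSZ)), mul(SZ, SSZ)))
  →4  S(add(S(add(Z, mul(SSZ, SSZ))), mul(SZ, SSZ)))
  →5  S(S(add(add(Z, mul(SSZ, SSZ)), mul(SZ, SSZ))))
  →6  S(S(add(mul(SSZ, SSZ), mul(SZ, SSZ))))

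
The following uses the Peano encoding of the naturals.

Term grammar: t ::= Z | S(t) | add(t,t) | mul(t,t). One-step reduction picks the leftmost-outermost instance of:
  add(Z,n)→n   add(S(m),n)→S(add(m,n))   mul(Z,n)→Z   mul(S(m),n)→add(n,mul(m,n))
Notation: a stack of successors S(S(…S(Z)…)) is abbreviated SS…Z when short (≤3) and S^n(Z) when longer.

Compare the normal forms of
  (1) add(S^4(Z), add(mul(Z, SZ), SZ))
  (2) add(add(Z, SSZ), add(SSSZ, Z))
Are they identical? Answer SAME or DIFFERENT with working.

Term A:
  start: add(S^4(Z), add(mul(Z, SZ), SZ))
  →1  S(add(SSSZ, add(mul(Z, SZ), SZ)))
  →2  S(S(add(SSZ, add(mul(Z, SZ), SZ))))
  →3  S(S(S(add(SZ, add(mul(Z, SZ), SZ)))))
  →4  S(S(S(S(add(Z, add(mul(Z, SZ), SZ))))))
  →5  S(S(S(S(add(mul(Z, SZ), SZ)))))
  →6  S(S(S(S(add(Z, SZ)))))
  →7  S^5(Z)

Term B:
  start: add(add(Z, SSZ), add(SSSZ, Z))
  →1  add(SSZ, add(SSSZ, Z))
  →2  S(add(SZ, add(SSSZ, Z)))
  →3  S(S(add(Z, add(SSSZ, Z))))
  →4  S(S(add(SSSZ, Z)))
  →5  S(S(S(add(SSZ, Z))))
  →6  S(S(S(S(add(SZ, Z)))))
  →7  S(S(S(S(S(add(Z, Z))))))
  →8  S^5(Z)

Answer: SAME — A ⇓ S^5(Z), B ⇓ S^5(Z)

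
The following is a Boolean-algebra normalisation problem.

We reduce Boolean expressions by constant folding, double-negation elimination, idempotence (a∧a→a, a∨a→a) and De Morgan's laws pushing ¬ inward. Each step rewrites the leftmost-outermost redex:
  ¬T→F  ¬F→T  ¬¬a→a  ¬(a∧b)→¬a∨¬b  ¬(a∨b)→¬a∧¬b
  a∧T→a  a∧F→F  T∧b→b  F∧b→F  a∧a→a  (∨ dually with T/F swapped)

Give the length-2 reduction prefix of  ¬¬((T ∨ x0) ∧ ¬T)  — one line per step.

Answer: after 2 steps: T ∧ ¬T

Working:
  start: ¬¬((T ∨ x0) ∧ ¬T)
  step 1: (T ∨ x0) ∧ ¬T
  step 2: T ∧ ¬T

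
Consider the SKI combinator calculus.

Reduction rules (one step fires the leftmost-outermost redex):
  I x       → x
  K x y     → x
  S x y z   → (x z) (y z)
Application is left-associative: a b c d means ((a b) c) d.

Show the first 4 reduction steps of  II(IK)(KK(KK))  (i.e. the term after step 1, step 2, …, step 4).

Answer: after 4 steps: KK

Working:
  start: II(IK)(KK(KK))
  →1  I(IK)(KK(KK))
  →2  IK(KK(KK))
  →3  K(KK(KK))
  →4  KK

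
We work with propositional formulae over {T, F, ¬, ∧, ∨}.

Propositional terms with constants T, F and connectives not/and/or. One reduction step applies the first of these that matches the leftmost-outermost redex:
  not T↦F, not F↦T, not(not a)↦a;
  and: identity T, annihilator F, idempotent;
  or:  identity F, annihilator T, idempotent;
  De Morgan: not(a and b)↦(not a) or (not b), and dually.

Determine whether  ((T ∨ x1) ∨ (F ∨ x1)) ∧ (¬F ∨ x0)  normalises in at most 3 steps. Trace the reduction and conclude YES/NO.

  start: ((T ∨ x1) ∨ (F ∨ x1)) ∧ (¬F ∨ x0)
  step 1: (T ∨ (F ∨ x1)) ∧ (¬F ∨ x0)
  step 2: T ∧ (¬F ∨ x0)
  step 3: ¬F ∨ x0

Answer: NO — after 3 steps the term is ¬F ∨ x0, not yet normal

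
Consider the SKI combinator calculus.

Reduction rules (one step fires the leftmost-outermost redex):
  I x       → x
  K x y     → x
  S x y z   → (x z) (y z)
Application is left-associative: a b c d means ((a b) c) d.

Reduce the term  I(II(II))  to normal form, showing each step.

  start: I(II(II))
  →1  II(II)
  →2  I(II)
  →3  II
  →4  I

Answer: normal form = I  (in 4 steps)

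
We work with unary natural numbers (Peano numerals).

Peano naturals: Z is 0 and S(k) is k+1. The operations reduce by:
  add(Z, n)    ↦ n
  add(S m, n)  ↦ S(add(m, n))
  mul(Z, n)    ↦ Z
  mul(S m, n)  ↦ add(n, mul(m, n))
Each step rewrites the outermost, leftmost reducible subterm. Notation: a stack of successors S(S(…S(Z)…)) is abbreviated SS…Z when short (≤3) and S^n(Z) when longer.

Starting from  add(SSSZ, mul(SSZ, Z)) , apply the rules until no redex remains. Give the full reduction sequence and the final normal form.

Answer: normal form = SSSZ  (in 9 steps)

Working:
  start: add(SSSZ, mul(SSZ, Z))
  →1  S(add(SSZ, mul(SSZ, Z)))
  →2  S(S(add(SZ, mul(SSZ, Z))))
  →3  S(S(S(add(Z, mul(SSZ, Z)))))
  →4  S(S(S(mul(SSZ, Z))))
  →5  S(S(S(add(Z, mul(SZ, Z)))))
  →6  S(S(S(mul(SZ, Z))))
  →7  S(S(S(add(Z, mul(Z, Z)))))
  →8  S(S(S(mul(Z, Z))))
  →9  SSSZ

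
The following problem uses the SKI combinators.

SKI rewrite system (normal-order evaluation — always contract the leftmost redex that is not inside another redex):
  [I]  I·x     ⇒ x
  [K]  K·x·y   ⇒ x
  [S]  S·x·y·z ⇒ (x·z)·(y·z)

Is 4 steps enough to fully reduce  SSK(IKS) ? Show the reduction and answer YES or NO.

  start: SSK(IKS)
  [1] S(IKS)(K(IKS))
  [2] S(KS)(K(IKS))
  [3] S(KS)(K(KS))

Answer: YES — reaches normal form S(KS)(K(KS)) in 3 ≤ 4 steps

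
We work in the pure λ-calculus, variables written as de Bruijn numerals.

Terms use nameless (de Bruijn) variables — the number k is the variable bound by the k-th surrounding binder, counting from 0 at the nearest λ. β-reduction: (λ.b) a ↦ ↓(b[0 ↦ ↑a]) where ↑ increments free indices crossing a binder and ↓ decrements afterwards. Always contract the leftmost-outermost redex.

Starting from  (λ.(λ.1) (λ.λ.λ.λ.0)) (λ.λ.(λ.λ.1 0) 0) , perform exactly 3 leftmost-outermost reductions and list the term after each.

  start: (λ.(λ.1) (λ.λ.λ.λ.0)) (λ.λ.(λ.λ.1 0) 0)
  step 1: (λ.λ.λ.(λ.λ.1 0) 0) (λ.λ.λ.λ.0)
  step 2: λ.λ.(λ.λ.1 0) 0
  step 3: λ.λ.λ.1 0

Answer: after 3 steps: λ.λ.λ.1 0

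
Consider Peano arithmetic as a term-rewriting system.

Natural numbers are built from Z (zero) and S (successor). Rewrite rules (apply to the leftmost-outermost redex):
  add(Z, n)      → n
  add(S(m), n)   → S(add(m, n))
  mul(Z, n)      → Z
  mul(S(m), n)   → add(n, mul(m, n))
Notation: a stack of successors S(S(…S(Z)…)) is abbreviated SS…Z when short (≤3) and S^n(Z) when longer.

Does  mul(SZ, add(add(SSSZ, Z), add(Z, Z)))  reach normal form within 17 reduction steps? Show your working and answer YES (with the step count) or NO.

  start: mul(SZ, add(add(SSSZ, Z), add(Z, Z)))
  →1  add(add(add(SSSZ, Z), add(Z, Z)), mul(Z, add(add(SSSZ, Z), add(Z, Z))))
  →2  add(add(S(add(SSZ, Z)), add(Z, Z)), mul(Z, add(add(SSSZ, Z), add(Z, Z))))
  →3  add(S(add(add(SSZ, Z), add(Z, Z))), mul(Z, add(add(SSSZ, Z), add(Z, Z))))
  →4  S(add(add(add(SSZ, Z), add(Z, Z)), mul(Z, add(add(SSSZ, Z), add(Z, Z)))))
  →5  S(add(add(S(add(SZ, Z)), add(Z, Z)), mul(Z, add(add(SSSZ, Z), add(Z, Z)))))
  →6  S(add(S(add(add(SZ, Z), add(Z, Z))), mul(Z, add(add(SSSZ, Z), add(Z, Z)))))
  →7  S(S(add(add(add(SZ, Z), add(Z, Z)), mul(Z, add(add(SSSZ, Z), add(Z, Z))))))
  →8  S(S(add(add(S(add(Z, Z)), add(Z, Z)), mul(Z, add(add(SSSZ, Z), add(Z, Z))))))
  →9  S(S(add(S(add(add(Z, Z), add(Z, Z))), mul(Z, add(add(SSSZ, Z), add(Z, Z))))))
  →10  S(S(S(add(add(add(Z, Z), add(Z, Z)), mul(Z, add(add(SSSZ, Z), add(Z, Z)))))))
  →11  S(S(S(add(add(Z, add(Z, Z)), mul(Z, add(add(SSSZ, Z), add(Z, Z)))))))
  →12  S(S(S(add(add(Z, Z), mul(Z, add(add(SSSZ, Z), add(Z, Z)))))))
  →13  S(S(S(add(Z, mul(Z, add(add(SSSZ, Z), add(Z, Z)))))))
  →14  S(S(S(mul(Z, add(add(SSSZ, Z), add(Z, Z))))))
  →15  SSSZ

Answer: YES — reaches normal form SSSZ in 15 ≤ 17 steps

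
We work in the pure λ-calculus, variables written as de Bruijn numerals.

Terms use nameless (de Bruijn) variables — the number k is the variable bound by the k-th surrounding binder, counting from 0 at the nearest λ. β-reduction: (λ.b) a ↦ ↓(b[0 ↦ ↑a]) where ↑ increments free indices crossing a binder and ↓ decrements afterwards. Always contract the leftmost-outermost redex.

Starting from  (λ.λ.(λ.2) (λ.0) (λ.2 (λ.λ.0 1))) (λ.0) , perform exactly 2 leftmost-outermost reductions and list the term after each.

  start: (λ.λ.(λ.2) (λ.0) (λ.2 (λ.λ.0 1))) (λ.0)
  [1] λ.(λ.λ.0) (λ.0) (λ.(λ.0) (λ.λ.0 1))
  [2] λ.(λ.0) (λ.(λ.0) (λ.λ.0 1))

Answer: after 2 steps: λ.(λ.0) (λ.(λ.0) (λ.λ.0 1))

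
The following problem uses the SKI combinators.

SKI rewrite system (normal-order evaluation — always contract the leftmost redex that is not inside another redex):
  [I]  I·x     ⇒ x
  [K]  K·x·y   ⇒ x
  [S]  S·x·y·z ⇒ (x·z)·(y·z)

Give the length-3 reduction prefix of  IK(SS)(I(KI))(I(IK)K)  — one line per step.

  start: IK(SS)(I(KI))(I(IK)K)
  step 1: K(SS)(I(KI))(I(IK)K)
  step 2: SS(I(IK)K)
  step 3: SS(IKK)

Answer: after 3 steps: SS(IKK)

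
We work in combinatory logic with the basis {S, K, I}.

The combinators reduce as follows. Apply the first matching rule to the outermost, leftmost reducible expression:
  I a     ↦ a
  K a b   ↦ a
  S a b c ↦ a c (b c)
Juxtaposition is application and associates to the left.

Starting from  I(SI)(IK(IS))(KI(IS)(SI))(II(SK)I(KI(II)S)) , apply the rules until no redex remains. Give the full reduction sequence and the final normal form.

  start: I(SI)(IK(IS))(KI(IS)(SI))(II(SK)I(KI(II)S))
  [1] SI(IK(IS))(KI(IS)(SI))(II(SK)I(KI(II)S))
  [2] I(KI(IS)(SI))(IK(IS)(KI(IS)(SI)))(II(SK)I(KI(II)S))
  [3] KI(IS)(SI)(IK(IS)(KI(IS)(SI)))(II(SK)I(KI(II)S))
  [4] I(SI)(IK(IS)(KI(IS)(SI)))(II(SK)I(KI(II)S))
  [5] SI(IK(IS)(KI(IS)(SI)))(II(SK)I(KI(II)S))
  [6] I(II(SK)I(KI(II)S))(IK(IS)(KI(IS)(SI))(II(SK)I(KI(II)S)))
  [7] II(SK)I(KI(II)S)(IK(IS)(KI(IS)(SI))(II(SK)I(KI(II)S)))
  [8] I(SK)I(KI(II)S)(IK(IS)(KI(IS)(SI))(II(SK)I(KI(II)S)))
  [9] SKI(KI(II)S)(IK(IS)(KI(IS)(SI))(II(SK)I(KI(II)S)))
  [10] K(KI(II)S)(I(KI(II)S))(IK(IS)(KI(IS)(SI))(II(SK)I(KI(II)S)))
  [11] KI(II)S(IK(IS)(KI(IS)(SI))(II(SK)I(KI(II)S)))
  [12] IS(IK(IS)(KI(IS)(SI))(II(SK)I(KI(II)S)))
  [13] S(IK(IS)(KI(IS)(SI))(II(SK)I(KI(II)S)))
  [14] S(K(IS)(KI(IS)(SI))(II(SK)I(KI(II)S)))
  [15] S(IS(II(SK)I(KI(II)S)))
  [16] S(S(II(SK)I(KI(II)S)))
  [17] S(S(I(SK)I(KI(II)S)))
  [18] S(S(SKI(KI(II)S)))
  [19] S(S(K(KI(II)S)(I(KI(II)S))))
  [20] S(S(KI(II)S))
  [21] S(S(IS))
  [22] S(SS)

Answer: normal form = S(SS)  (in 22 steps)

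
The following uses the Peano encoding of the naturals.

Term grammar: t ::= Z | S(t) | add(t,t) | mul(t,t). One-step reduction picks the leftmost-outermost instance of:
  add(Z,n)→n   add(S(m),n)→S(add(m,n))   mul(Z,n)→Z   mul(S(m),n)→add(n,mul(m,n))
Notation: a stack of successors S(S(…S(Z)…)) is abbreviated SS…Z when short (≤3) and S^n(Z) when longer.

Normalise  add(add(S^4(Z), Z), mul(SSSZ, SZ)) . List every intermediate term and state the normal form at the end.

Answer: normal form = S^7(Z)  (in 20 steps)

Working:
  start: add(add(S^4(Z), Z), mul(SSSZ, SZ))
  →1  add(S(add(SSSZ, Z)), mul(SSSZ, SZ))
  →2  S(add(add(SSSZ, Z), mul(SSSZ, SZ)))
  →3  S(add(S(add(SSZ, Z)), mul(SSSZ, SZ)))
  →4  S(S(add(add(SSZ, Z), mul(SSSZ, SZ))))
  →5  S(S(add(S(add(SZ, Z)), mul(SSSZ, SZ))))
  →6  S(S(S(add(add(SZ, Z), mul(SSSZ, SZ)))))
  →7  S(S(S(add(S(add(Z, Z)), mul(SSSZ, SZ)))))
  →8  S(S(S(S(add(add(Z, Z), mul(SSSZ, SZ))))))
  →9  S(S(S(S(add(Z, mul(SSSZ, SZ))))))
  →10  S(S(S(S(mul(SSSZ, SZ)))))
  →11  S(S(S(S(add(SZ, mul(SSZ, SZ))))))
  →12  S(S(S(S(S(add(Z, mul(SSZ, SZ)))))))
  →13  S(S(S(S(S(mul(SSZ, SZ))))))
  →14  S(S(S(S(S(add(SZ, mul(SZ, SZ)))))))
  →15  S(S(S(S(S(S(add(Z, mul(SZ, SZ))))))))
  →16  S(S(S(S(S(S(mul(SZ, SZ)))))))
  →17  S(S(S(S(S(S(add(SZ, mul(Z, SZ))))))))
  →18  S(S(S(S(S(S(S(add(Z, mul(Z, SZ)))))))))
  →19  S(S(S(S(S(S(S(mul(Z, SZ))))))))
  →20  S^7(Z)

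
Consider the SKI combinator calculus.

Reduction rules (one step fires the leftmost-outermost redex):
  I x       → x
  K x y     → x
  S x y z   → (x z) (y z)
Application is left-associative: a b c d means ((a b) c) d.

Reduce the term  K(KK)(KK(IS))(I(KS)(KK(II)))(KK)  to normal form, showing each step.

  start: K(KK)(KK(IS))(I(KS)(KK(II)))(KK)
  →1  KK(I(KS)(KK(II)))(KK)
  →2  K(KK)

Answer: normal form = K(KK)  (in 2 steps)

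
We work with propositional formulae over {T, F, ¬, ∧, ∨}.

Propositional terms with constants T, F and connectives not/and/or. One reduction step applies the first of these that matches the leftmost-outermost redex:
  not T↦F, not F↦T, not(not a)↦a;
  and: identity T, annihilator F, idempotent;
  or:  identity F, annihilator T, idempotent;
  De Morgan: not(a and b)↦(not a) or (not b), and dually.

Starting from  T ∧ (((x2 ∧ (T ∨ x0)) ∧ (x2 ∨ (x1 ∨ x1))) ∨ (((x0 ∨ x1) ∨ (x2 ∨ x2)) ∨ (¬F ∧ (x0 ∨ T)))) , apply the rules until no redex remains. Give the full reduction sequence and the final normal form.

  start: T ∧ (((x2 ∧ (T ∨ x0)) ∧ (x2 ∨ (x1 ∨ x1))) ∨ (((x0 ∨ x1) ∨ (x2 ∨ x2)) ∨ (¬F ∧ (x0 ∨ T))))
  [1] ((x2 ∧ (T ∨ x0)) ∧ (x2 ∨ (x1 ∨ x1))) ∨ (((x0 ∨ x1) ∨ (x2 ∨ x2)) ∨ (¬F ∧ (x0 ∨ T)))
  [2] ((x2 ∧ T) ∧ (x2 ∨ (x1 ∨ x1))) ∨ (((x0 ∨ x1) ∨ (x2 ∨ x2)) ∨ (¬F ∧ (x0 ∨ T)))
  [3] (x2 ∧ (x2 ∨ (x1 ∨ x1))) ∨ (((x0 ∨ x1) ∨ (x2 ∨ x2)) ∨ (¬F ∧ (x0 ∨ T)))
  [4] (x2 ∧ (x2 ∨ x1)) ∨ (((x0 ∨ x1) ∨ (x2 ∨ x2)) ∨ (¬F ∧ (x0 ∨ T)))
  [5] (x2 ∧ (x2 ∨ x1)) ∨ (((x0 ∨ x1) ∨ x2) ∨ (¬F ∧ (x0 ∨ T)))
  [6] (x2 ∧ (x2 ∨ x1)) ∨ (((x0 ∨ x1) ∨ x2) ∨ (T ∧ (x0 ∨ T)))
  [7] (x2 ∧ (x2 ∨ x1)) ∨ (((x0 ∨ x1) ∨ x2) ∨ (x0 ∨ T))
  [8] (x2 ∧ (x2 ∨ x1)) ∨ (((x0 ∨ x1) ∨ x2) ∨ T)
  [9] (x2 ∧ (x2 ∨ x1)) ∨ T
  [10] T

Answer: normal form = T  (in 10 steps)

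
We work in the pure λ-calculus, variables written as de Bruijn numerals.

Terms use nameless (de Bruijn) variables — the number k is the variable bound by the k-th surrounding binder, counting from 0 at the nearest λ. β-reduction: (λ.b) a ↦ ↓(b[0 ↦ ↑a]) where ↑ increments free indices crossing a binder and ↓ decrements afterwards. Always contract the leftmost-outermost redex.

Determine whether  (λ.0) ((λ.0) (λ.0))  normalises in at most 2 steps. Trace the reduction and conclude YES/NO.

  start: (λ.0) ((λ.0) (λ.0))
  [1] (λ.0) (λ.0)
  [2] λ.0

Answer: YES — reaches normal form λ.0 in 2 ≤ 2 steps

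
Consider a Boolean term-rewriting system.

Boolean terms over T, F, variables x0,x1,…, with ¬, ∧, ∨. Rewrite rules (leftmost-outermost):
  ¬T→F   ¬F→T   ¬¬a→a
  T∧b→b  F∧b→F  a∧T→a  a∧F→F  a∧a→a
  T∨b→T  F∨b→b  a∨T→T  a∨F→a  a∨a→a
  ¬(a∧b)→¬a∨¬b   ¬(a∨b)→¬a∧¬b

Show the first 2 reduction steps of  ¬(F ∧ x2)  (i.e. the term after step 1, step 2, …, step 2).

  start: ¬(F ∧ x2)
  [1] ¬F ∨ ¬x2
  [2] T ∨ ¬x2

Answer: after 2 steps: T ∨ ¬x2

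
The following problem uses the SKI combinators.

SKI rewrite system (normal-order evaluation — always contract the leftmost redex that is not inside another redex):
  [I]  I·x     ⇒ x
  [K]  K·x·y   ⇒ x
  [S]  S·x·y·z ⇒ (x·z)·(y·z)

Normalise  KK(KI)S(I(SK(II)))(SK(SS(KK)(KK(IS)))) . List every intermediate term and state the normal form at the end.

  start: KK(KI)S(I(SK(II)))(SK(SS(KK)(KK(IS))))
  →1  KS(I(SK(II)))(SK(SS(KK)(KK(IS))))
  →2  S(SK(SS(KK)(KK(IS))))
  →3  S(SK(S(KK(IS))(KK(KK(IS)))))
  →4  S(SK(SK(KK(KK(IS)))))
  →5  S(SK(SKK))

Answer: normal form = S(SK(SKK))  (in 5 steps)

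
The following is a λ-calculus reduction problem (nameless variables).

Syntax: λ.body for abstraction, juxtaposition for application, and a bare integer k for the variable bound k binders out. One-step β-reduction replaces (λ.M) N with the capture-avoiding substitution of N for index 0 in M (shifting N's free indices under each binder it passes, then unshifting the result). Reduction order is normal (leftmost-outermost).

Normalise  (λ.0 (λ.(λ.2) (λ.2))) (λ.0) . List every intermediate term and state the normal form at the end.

Answer: normal form = λ.λ.0  (in 3 steps)

Derivation:
  start: (λ.0 (λ.(λ.2) (λ.2))) (λ.0)
  [1] (λ.0) (λ.(λ.λ.0) (λ.λ.0))
  [2] λ.(λ.λ.0) (λ.λ.0)
  [3] λ.λ.0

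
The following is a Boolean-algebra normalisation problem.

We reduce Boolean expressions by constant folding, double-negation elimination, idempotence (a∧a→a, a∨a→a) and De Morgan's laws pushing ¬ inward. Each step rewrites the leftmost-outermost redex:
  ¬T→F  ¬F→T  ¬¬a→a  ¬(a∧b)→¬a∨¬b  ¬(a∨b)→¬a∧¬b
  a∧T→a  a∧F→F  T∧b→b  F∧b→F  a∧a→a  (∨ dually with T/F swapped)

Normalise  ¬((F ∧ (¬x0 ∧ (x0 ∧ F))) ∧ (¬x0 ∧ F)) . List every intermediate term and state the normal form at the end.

Answer: normal form = T  (in 5 steps)

Reduction:
  start: ¬((F ∧ (¬x0 ∧ (x0 ∧ F))) ∧ (¬x0 ∧ F))
  step 1: ¬(F ∧ (¬x0 ∧ (x0 ∧ F))) ∨ ¬(¬x0 ∧ F)
  step 2: (¬F ∨ ¬(¬x0 ∧ (x0 ∧ F))) ∨ ¬(¬x0 ∧ F)
  step 3: (T ∨ ¬(¬x0 ∧ (x0 ∧ F))) ∨ ¬(¬x0 ∧ F)
  step 4: T ∨ ¬(¬x0 ∧ F)
  step 5: T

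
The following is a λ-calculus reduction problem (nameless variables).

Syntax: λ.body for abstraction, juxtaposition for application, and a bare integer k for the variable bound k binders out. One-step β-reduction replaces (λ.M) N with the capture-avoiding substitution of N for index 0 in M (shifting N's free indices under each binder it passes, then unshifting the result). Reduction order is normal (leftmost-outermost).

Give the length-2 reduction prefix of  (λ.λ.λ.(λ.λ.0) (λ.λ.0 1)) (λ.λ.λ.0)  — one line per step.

  start: (λ.λ.λ.(λ.λ.0) (λ.λ.0 1)) (λ.λ.λ.0)
  →1  λ.λ.(λ.λ.0) (λ.λ.0 1)
  →2  λ.λ.λ.0

Answer: after 2 steps: λ.λ.λ.0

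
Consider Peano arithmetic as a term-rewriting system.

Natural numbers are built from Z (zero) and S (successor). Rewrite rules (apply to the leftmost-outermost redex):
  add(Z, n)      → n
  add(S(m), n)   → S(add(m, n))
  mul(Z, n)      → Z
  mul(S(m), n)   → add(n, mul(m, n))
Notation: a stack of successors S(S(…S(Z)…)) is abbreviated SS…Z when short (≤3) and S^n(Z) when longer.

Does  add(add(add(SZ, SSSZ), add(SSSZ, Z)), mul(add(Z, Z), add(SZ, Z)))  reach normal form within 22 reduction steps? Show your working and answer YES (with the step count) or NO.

Answer: YES — reaches normal form S^7(Z) in 21 ≤ 22 steps

Working:
  start: add(add(add(SZ, SSSZ), add(SSSZ, Z)), mul(add(Z, Z), add(SZ, Z)))
  [1] add(add(S(add(Z, SSSZ)), add(SSSZ, Z)), mul(add(Z, Z), add(SZ, Z)))
  [2] add(S(add(add(Z, SSSZ), add(SSSZ, Z))), mul(add(Z, Z), add(SZ, Z)))
  [3] S(add(add(add(Z, SSSZ), add(SSSZ, Z)), mul(add(Z, Z), add(SZ, Z))))
  [4] S(add(add(SSSZ, add(SSSZ, Z)), mul(add(Z, Z), add(SZ, Z))))
  [5] S(add(S(add(SSZ, add(SSSZ, Z))), mul(add(Z, Z), add(SZ, Z))))
  [6] S(S(add(add(SSZ, add(SSSZ, Z)), mul(add(Z, Z), add(SZ, Z)))))
  [7] S(S(add(S(add(SZ, add(SSSZ, Z))), mul(add(Z, Z), add(SZ, Z)))))
  [8] S(S(S(add(add(SZ, add(SSSZ, Z)), mul(add(Z, Z), add(SZ, Z))))))
  [9] S(S(S(add(S(add(Z, add(SSSZ, Z))), mul(add(Z, Z), add(SZ, Z))))))
  [10] S(S(S(S(add(add(Z, add(SSSZ, Z)), mul(add(Z, Z), add(SZ, Z)))))))
  [11] S(S(S(S(add(add(SSSZ, Z), mul(add(Z, Z), add(SZ, Z)))))))
  [12] S(S(S(S(add(S(add(SSZ, Z)), mul(add(Z, Z), add(SZ, Z)))))))
  [13] S(S(S(S(S(add(add(SSZ, Z), mul(add(Z, Z), add(SZ, Z))))))))
  [14] S(S(S(S(S(add(S(add(SZ, Z)), mul(add(Z, Z), add(SZ, Z))))))))
  [15] S(S(S(S(S(S(add(add(SZ, Z), mul(add(Z, Z), add(SZ, Z)))))))))
  [16] S(S(S(S(S(S(add(S(add(Z, Z)), mul(add(Z, Z), add(SZ, Z)))))))))
  [17] S(S(S(S(S(S(S(add(add(Z, Z), mul(add(Z, Z), add(SZ, Z))))))))))
  [18] S(S(S(S(S(S(S(add(Z, mul(add(Z, Z), add(SZ, Z))))))))))
  [19] S(S(S(S(S(S(S(mul(add(Z, Z), add(SZ, Z)))))))))
  [20] S(S(S(S(S(S(S(mul(Z, add(SZ, Z)))))))))
  [21] S^7(Z)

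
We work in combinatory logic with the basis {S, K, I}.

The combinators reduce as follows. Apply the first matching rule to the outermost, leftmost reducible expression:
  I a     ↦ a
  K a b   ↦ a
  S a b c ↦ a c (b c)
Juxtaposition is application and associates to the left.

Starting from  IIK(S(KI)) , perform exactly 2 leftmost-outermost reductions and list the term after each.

  start: IIK(S(KI))
  [1] IK(S(KI))
  [2] K(S(KI))

Answer: after 2 steps: K(S(KI))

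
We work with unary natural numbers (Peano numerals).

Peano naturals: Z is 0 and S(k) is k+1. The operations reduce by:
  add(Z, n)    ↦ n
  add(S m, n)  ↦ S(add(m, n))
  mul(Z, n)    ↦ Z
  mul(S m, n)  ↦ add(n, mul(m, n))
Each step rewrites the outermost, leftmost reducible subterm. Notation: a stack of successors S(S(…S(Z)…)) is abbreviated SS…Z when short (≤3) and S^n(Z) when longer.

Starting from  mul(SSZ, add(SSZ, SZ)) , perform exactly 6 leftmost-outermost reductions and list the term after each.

  start: mul(SSZ, add(SSZ, SZ))
  [1] add(add(SSZ, SZ), mul(SZ, add(SSZ, SZ)))
  [2] add(S(add(SZ, SZ)), mul(SZ, add(SSZ, SZ)))
  [3] S(add(add(SZ, SZ), mul(SZ, add(SSZ, SZ))))
  [4] S(add(S(add(Z, SZ)), mul(SZ, add(SSZ, SZ))))
  [5] S(S(add(add(Z, SZ), mul(SZ, add(SSZ, SZ)))))
  [6] S(S(add(SZ, mul(SZ, add(SSZ, SZ)))))

Answer: after 6 steps: S(S(add(SZ, mul(SZ, add(SSZ, SZ)))))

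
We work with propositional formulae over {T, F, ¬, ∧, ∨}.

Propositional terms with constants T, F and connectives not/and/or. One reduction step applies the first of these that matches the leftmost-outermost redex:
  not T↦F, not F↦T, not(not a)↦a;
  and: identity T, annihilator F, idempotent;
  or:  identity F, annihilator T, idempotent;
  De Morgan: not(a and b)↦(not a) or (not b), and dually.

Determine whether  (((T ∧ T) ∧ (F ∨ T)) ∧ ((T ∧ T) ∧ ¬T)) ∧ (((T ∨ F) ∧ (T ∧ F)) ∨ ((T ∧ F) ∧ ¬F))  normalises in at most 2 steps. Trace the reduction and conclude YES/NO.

Answer: NO — after 2 steps the term is ((F ∨ T) ∧ ((T ∧ T) ∧ ¬T)) ∧ (((T ∨ F) ∧ (T ∧ F)) ∨ ((T ∧ F) ∧ ¬F)), not yet normal

Reduction:
  start: (((T ∧ T) ∧ (F ∨ T)) ∧ ((T ∧ T) ∧ ¬T)) ∧ (((T ∨ F) ∧ (T ∧ F)) ∨ ((T ∧ F) ∧ ¬F))
  [1] ((T ∧ (F ∨ T)) ∧ ((T ∧ T) ∧ ¬T)) ∧ (((T ∨ F) ∧ (T ∧ F)) ∨ ((T ∧ F) ∧ ¬F))
  [2] ((F ∨ T) ∧ ((T ∧ T) ∧ ¬T)) ∧ (((T ∨ F) ∧ (T ∧ F)) ∨ ((T ∧ F) ∧ ¬F))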